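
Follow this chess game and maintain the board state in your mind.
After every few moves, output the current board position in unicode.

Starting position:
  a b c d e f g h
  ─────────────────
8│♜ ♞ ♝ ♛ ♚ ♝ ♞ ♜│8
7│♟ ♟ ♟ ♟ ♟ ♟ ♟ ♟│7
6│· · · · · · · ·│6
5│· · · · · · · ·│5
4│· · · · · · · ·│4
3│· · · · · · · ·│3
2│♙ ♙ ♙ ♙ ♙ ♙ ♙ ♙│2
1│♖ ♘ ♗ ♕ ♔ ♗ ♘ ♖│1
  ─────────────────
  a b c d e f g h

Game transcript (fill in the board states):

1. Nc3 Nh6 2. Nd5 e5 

  a b c d e f g h
  ─────────────────
8│♜ ♞ ♝ ♛ ♚ ♝ · ♜│8
7│♟ ♟ ♟ ♟ · ♟ ♟ ♟│7
6│· · · · · · · ♞│6
5│· · · ♘ ♟ · · ·│5
4│· · · · · · · ·│4
3│· · · · · · · ·│3
2│♙ ♙ ♙ ♙ ♙ ♙ ♙ ♙│2
1│♖ · ♗ ♕ ♔ ♗ ♘ ♖│1
  ─────────────────
  a b c d e f g h

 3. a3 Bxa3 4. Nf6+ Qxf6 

  a b c d e f g h
  ─────────────────
8│♜ ♞ ♝ · ♚ · · ♜│8
7│♟ ♟ ♟ ♟ · ♟ ♟ ♟│7
6│· · · · · ♛ · ♞│6
5│· · · · ♟ · · ·│5
4│· · · · · · · ·│4
3│♝ · · · · · · ·│3
2│· ♙ ♙ ♙ ♙ ♙ ♙ ♙│2
1│♖ · ♗ ♕ ♔ ♗ ♘ ♖│1
  ─────────────────
  a b c d e f g h

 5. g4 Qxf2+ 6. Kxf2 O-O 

  a b c d e f g h
  ─────────────────
8│♜ ♞ ♝ · · ♜ ♚ ·│8
7│♟ ♟ ♟ ♟ · ♟ ♟ ♟│7
6│· · · · · · · ♞│6
5│· · · · ♟ · · ·│5
4│· · · · · · ♙ ·│4
3│♝ · · · · · · ·│3
2│· ♙ ♙ ♙ ♙ ♔ · ♙│2
1│♖ · ♗ ♕ · ♗ ♘ ♖│1
  ─────────────────
  a b c d e f g h

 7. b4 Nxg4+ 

  a b c d e f g h
  ─────────────────
8│♜ ♞ ♝ · · ♜ ♚ ·│8
7│♟ ♟ ♟ ♟ · ♟ ♟ ♟│7
6│· · · · · · · ·│6
5│· · · · ♟ · · ·│5
4│· ♙ · · · · ♞ ·│4
3│♝ · · · · · · ·│3
2│· · ♙ ♙ ♙ ♔ · ♙│2
1│♖ · ♗ ♕ · ♗ ♘ ♖│1
  ─────────────────
  a b c d e f g h


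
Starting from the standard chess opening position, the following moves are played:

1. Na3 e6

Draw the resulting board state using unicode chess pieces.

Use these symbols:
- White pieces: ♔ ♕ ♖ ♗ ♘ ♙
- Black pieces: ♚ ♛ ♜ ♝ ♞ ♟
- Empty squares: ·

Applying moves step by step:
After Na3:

♜ ♞ ♝ ♛ ♚ ♝ ♞ ♜
♟ ♟ ♟ ♟ ♟ ♟ ♟ ♟
· · · · · · · ·
· · · · · · · ·
· · · · · · · ·
♘ · · · · · · ·
♙ ♙ ♙ ♙ ♙ ♙ ♙ ♙
♖ · ♗ ♕ ♔ ♗ ♘ ♖


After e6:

♜ ♞ ♝ ♛ ♚ ♝ ♞ ♜
♟ ♟ ♟ ♟ · ♟ ♟ ♟
· · · · ♟ · · ·
· · · · · · · ·
· · · · · · · ·
♘ · · · · · · ·
♙ ♙ ♙ ♙ ♙ ♙ ♙ ♙
♖ · ♗ ♕ ♔ ♗ ♘ ♖



  a b c d e f g h
  ─────────────────
8│♜ ♞ ♝ ♛ ♚ ♝ ♞ ♜│8
7│♟ ♟ ♟ ♟ · ♟ ♟ ♟│7
6│· · · · ♟ · · ·│6
5│· · · · · · · ·│5
4│· · · · · · · ·│4
3│♘ · · · · · · ·│3
2│♙ ♙ ♙ ♙ ♙ ♙ ♙ ♙│2
1│♖ · ♗ ♕ ♔ ♗ ♘ ♖│1
  ─────────────────
  a b c d e f g h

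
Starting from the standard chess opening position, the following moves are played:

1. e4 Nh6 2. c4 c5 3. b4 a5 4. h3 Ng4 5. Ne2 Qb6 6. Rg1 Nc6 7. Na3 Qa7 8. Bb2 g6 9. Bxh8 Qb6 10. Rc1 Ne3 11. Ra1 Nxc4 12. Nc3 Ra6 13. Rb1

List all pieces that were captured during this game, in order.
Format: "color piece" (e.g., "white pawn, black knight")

Tracking captures:
  Bxh8: captured black rook
  Nxc4: captured white pawn

black rook, white pawn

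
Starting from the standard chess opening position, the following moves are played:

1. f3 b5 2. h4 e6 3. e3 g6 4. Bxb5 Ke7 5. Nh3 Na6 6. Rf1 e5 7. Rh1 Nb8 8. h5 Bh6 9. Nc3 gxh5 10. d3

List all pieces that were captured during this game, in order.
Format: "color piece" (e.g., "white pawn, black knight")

Tracking captures:
  Bxb5: captured black pawn
  gxh5: captured white pawn

black pawn, white pawn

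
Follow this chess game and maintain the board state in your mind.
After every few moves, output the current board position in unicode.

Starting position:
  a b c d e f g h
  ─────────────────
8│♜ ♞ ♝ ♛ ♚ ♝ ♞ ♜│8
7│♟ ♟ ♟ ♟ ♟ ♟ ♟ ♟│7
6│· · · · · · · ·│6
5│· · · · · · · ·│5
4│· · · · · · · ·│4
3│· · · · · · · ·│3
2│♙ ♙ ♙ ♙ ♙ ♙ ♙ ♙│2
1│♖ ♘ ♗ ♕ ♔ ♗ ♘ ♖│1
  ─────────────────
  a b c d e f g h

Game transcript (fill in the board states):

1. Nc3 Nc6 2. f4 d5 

  a b c d e f g h
  ─────────────────
8│♜ · ♝ ♛ ♚ ♝ ♞ ♜│8
7│♟ ♟ ♟ · ♟ ♟ ♟ ♟│7
6│· · ♞ · · · · ·│6
5│· · · ♟ · · · ·│5
4│· · · · · ♙ · ·│4
3│· · ♘ · · · · ·│3
2│♙ ♙ ♙ ♙ ♙ · ♙ ♙│2
1│♖ · ♗ ♕ ♔ ♗ ♘ ♖│1
  ─────────────────
  a b c d e f g h

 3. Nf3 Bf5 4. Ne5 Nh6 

  a b c d e f g h
  ─────────────────
8│♜ · · ♛ ♚ ♝ · ♜│8
7│♟ ♟ ♟ · ♟ ♟ ♟ ♟│7
6│· · ♞ · · · · ♞│6
5│· · · ♟ ♘ ♝ · ·│5
4│· · · · · ♙ · ·│4
3│· · ♘ · · · · ·│3
2│♙ ♙ ♙ ♙ ♙ · ♙ ♙│2
1│♖ · ♗ ♕ ♔ ♗ · ♖│1
  ─────────────────
  a b c d e f g h

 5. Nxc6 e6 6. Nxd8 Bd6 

  a b c d e f g h
  ─────────────────
8│♜ · · ♘ ♚ · · ♜│8
7│♟ ♟ ♟ · · ♟ ♟ ♟│7
6│· · · ♝ ♟ · · ♞│6
5│· · · ♟ · ♝ · ·│5
4│· · · · · ♙ · ·│4
3│· · ♘ · · · · ·│3
2│♙ ♙ ♙ ♙ ♙ · ♙ ♙│2
1│♖ · ♗ ♕ ♔ ♗ · ♖│1
  ─────────────────
  a b c d e f g h

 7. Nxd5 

  a b c d e f g h
  ─────────────────
8│♜ · · ♘ ♚ · · ♜│8
7│♟ ♟ ♟ · · ♟ ♟ ♟│7
6│· · · ♝ ♟ · · ♞│6
5│· · · ♘ · ♝ · ·│5
4│· · · · · ♙ · ·│4
3│· · · · · · · ·│3
2│♙ ♙ ♙ ♙ ♙ · ♙ ♙│2
1│♖ · ♗ ♕ ♔ ♗ · ♖│1
  ─────────────────
  a b c d e f g h


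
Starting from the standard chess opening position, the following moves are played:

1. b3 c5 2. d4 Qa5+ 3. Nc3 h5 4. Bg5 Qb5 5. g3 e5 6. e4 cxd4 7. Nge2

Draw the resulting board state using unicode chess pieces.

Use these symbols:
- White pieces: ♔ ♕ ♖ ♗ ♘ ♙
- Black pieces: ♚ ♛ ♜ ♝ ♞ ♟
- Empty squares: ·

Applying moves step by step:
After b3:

♜ ♞ ♝ ♛ ♚ ♝ ♞ ♜
♟ ♟ ♟ ♟ ♟ ♟ ♟ ♟
· · · · · · · ·
· · · · · · · ·
· · · · · · · ·
· ♙ · · · · · ·
♙ · ♙ ♙ ♙ ♙ ♙ ♙
♖ ♘ ♗ ♕ ♔ ♗ ♘ ♖


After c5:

♜ ♞ ♝ ♛ ♚ ♝ ♞ ♜
♟ ♟ · ♟ ♟ ♟ ♟ ♟
· · · · · · · ·
· · ♟ · · · · ·
· · · · · · · ·
· ♙ · · · · · ·
♙ · ♙ ♙ ♙ ♙ ♙ ♙
♖ ♘ ♗ ♕ ♔ ♗ ♘ ♖


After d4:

♜ ♞ ♝ ♛ ♚ ♝ ♞ ♜
♟ ♟ · ♟ ♟ ♟ ♟ ♟
· · · · · · · ·
· · ♟ · · · · ·
· · · ♙ · · · ·
· ♙ · · · · · ·
♙ · ♙ · ♙ ♙ ♙ ♙
♖ ♘ ♗ ♕ ♔ ♗ ♘ ♖


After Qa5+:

♜ ♞ ♝ · ♚ ♝ ♞ ♜
♟ ♟ · ♟ ♟ ♟ ♟ ♟
· · · · · · · ·
♛ · ♟ · · · · ·
· · · ♙ · · · ·
· ♙ · · · · · ·
♙ · ♙ · ♙ ♙ ♙ ♙
♖ ♘ ♗ ♕ ♔ ♗ ♘ ♖


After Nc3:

♜ ♞ ♝ · ♚ ♝ ♞ ♜
♟ ♟ · ♟ ♟ ♟ ♟ ♟
· · · · · · · ·
♛ · ♟ · · · · ·
· · · ♙ · · · ·
· ♙ ♘ · · · · ·
♙ · ♙ · ♙ ♙ ♙ ♙
♖ · ♗ ♕ ♔ ♗ ♘ ♖


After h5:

♜ ♞ ♝ · ♚ ♝ ♞ ♜
♟ ♟ · ♟ ♟ ♟ ♟ ·
· · · · · · · ·
♛ · ♟ · · · · ♟
· · · ♙ · · · ·
· ♙ ♘ · · · · ·
♙ · ♙ · ♙ ♙ ♙ ♙
♖ · ♗ ♕ ♔ ♗ ♘ ♖


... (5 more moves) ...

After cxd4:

♜ ♞ ♝ · ♚ ♝ ♞ ♜
♟ ♟ · ♟ · ♟ ♟ ·
· · · · · · · ·
· ♛ · · ♟ · ♗ ♟
· · · ♟ ♙ · · ·
· ♙ ♘ · · · ♙ ·
♙ · ♙ · · ♙ · ♙
♖ · · ♕ ♔ ♗ ♘ ♖


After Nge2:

♜ ♞ ♝ · ♚ ♝ ♞ ♜
♟ ♟ · ♟ · ♟ ♟ ·
· · · · · · · ·
· ♛ · · ♟ · ♗ ♟
· · · ♟ ♙ · · ·
· ♙ ♘ · · · ♙ ·
♙ · ♙ · ♘ ♙ · ♙
♖ · · ♕ ♔ ♗ · ♖



  a b c d e f g h
  ─────────────────
8│♜ ♞ ♝ · ♚ ♝ ♞ ♜│8
7│♟ ♟ · ♟ · ♟ ♟ ·│7
6│· · · · · · · ·│6
5│· ♛ · · ♟ · ♗ ♟│5
4│· · · ♟ ♙ · · ·│4
3│· ♙ ♘ · · · ♙ ·│3
2│♙ · ♙ · ♘ ♙ · ♙│2
1│♖ · · ♕ ♔ ♗ · ♖│1
  ─────────────────
  a b c d e f g h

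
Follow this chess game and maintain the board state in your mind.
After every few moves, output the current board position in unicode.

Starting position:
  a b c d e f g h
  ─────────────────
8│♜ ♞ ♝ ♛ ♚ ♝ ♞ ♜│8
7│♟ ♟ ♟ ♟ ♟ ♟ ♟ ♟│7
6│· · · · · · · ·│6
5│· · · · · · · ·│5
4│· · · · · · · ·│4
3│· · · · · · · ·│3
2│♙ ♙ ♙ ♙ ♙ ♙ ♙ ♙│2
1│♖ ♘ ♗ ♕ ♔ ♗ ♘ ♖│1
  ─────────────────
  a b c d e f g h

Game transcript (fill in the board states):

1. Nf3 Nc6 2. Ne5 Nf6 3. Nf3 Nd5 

  a b c d e f g h
  ─────────────────
8│♜ · ♝ ♛ ♚ ♝ · ♜│8
7│♟ ♟ ♟ ♟ ♟ ♟ ♟ ♟│7
6│· · ♞ · · · · ·│6
5│· · · ♞ · · · ·│5
4│· · · · · · · ·│4
3│· · · · · ♘ · ·│3
2│♙ ♙ ♙ ♙ ♙ ♙ ♙ ♙│2
1│♖ ♘ ♗ ♕ ♔ ♗ · ♖│1
  ─────────────────
  a b c d e f g h

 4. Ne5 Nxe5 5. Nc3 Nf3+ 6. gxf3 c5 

  a b c d e f g h
  ─────────────────
8│♜ · ♝ ♛ ♚ ♝ · ♜│8
7│♟ ♟ · ♟ ♟ ♟ ♟ ♟│7
6│· · · · · · · ·│6
5│· · ♟ ♞ · · · ·│5
4│· · · · · · · ·│4
3│· · ♘ · · ♙ · ·│3
2│♙ ♙ ♙ ♙ ♙ ♙ · ♙│2
1│♖ · ♗ ♕ ♔ ♗ · ♖│1
  ─────────────────
  a b c d e f g h

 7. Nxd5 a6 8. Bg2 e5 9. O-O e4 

  a b c d e f g h
  ─────────────────
8│♜ · ♝ ♛ ♚ ♝ · ♜│8
7│· ♟ · ♟ · ♟ ♟ ♟│7
6│♟ · · · · · · ·│6
5│· · ♟ ♘ · · · ·│5
4│· · · · ♟ · · ·│4
3│· · · · · ♙ · ·│3
2│♙ ♙ ♙ ♙ ♙ ♙ ♗ ♙│2
1│♖ · ♗ ♕ · ♖ ♔ ·│1
  ─────────────────
  a b c d e f g h

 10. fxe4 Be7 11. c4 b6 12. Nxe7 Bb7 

  a b c d e f g h
  ─────────────────
8│♜ · · ♛ ♚ · · ♜│8
7│· ♝ · ♟ ♘ ♟ ♟ ♟│7
6│♟ ♟ · · · · · ·│6
5│· · ♟ · · · · ·│5
4│· · ♙ · ♙ · · ·│4
3│· · · · · · · ·│3
2│♙ ♙ · ♙ ♙ ♙ ♗ ♙│2
1│♖ · ♗ ♕ · ♖ ♔ ·│1
  ─────────────────
  a b c d e f g h

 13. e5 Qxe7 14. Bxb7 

  a b c d e f g h
  ─────────────────
8│♜ · · · ♚ · · ♜│8
7│· ♗ · ♟ ♛ ♟ ♟ ♟│7
6│♟ ♟ · · · · · ·│6
5│· · ♟ · ♙ · · ·│5
4│· · ♙ · · · · ·│4
3│· · · · · · · ·│3
2│♙ ♙ · ♙ ♙ ♙ · ♙│2
1│♖ · ♗ ♕ · ♖ ♔ ·│1
  ─────────────────
  a b c d e f g h


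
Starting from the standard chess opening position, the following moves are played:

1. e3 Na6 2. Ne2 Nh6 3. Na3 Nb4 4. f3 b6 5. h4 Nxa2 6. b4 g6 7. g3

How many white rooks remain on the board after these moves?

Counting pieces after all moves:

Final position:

  a b c d e f g h
  ─────────────────
8│♜ · ♝ ♛ ♚ ♝ · ♜│8
7│♟ · ♟ ♟ ♟ ♟ · ♟│7
6│· ♟ · · · · ♟ ♞│6
5│· · · · · · · ·│5
4│· ♙ · · · · · ♙│4
3│♘ · · · ♙ ♙ ♙ ·│3
2│♞ · ♙ ♙ ♘ · · ·│2
1│♖ · ♗ ♕ ♔ ♗ · ♖│1
  ─────────────────
  a b c d e f g h


2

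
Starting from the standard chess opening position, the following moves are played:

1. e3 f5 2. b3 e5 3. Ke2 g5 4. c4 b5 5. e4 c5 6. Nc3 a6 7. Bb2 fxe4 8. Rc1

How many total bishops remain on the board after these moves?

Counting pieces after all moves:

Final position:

  a b c d e f g h
  ─────────────────
8│♜ ♞ ♝ ♛ ♚ ♝ ♞ ♜│8
7│· · · ♟ · · · ♟│7
6│♟ · · · · · · ·│6
5│· ♟ ♟ · ♟ · ♟ ·│5
4│· · ♙ · ♟ · · ·│4
3│· ♙ ♘ · · · · ·│3
2│♙ ♗ · ♙ ♔ ♙ ♙ ♙│2
1│· · ♖ ♕ · ♗ ♘ ♖│1
  ─────────────────
  a b c d e f g h


4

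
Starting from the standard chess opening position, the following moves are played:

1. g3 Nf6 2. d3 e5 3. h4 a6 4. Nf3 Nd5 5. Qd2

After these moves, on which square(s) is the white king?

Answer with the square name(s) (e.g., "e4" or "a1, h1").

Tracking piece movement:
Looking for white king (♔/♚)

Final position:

  a b c d e f g h
  ─────────────────
8│♜ ♞ ♝ ♛ ♚ ♝ · ♜│8
7│· ♟ ♟ ♟ · ♟ ♟ ♟│7
6│♟ · · · · · · ·│6
5│· · · ♞ ♟ · · ·│5
4│· · · · · · · ♙│4
3│· · · ♙ · ♘ ♙ ·│3
2│♙ ♙ ♙ ♕ ♙ ♙ · ·│2
1│♖ ♘ ♗ · ♔ ♗ · ♖│1
  ─────────────────
  a b c d e f g h


e1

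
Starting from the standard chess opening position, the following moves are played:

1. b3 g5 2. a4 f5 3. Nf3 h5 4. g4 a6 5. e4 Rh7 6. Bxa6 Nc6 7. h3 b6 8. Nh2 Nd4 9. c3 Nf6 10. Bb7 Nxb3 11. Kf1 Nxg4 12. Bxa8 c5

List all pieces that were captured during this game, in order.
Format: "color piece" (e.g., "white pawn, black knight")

Tracking captures:
  Bxa6: captured black pawn
  Nxb3: captured white pawn
  Nxg4: captured white pawn
  Bxa8: captured black rook

black pawn, white pawn, white pawn, black rook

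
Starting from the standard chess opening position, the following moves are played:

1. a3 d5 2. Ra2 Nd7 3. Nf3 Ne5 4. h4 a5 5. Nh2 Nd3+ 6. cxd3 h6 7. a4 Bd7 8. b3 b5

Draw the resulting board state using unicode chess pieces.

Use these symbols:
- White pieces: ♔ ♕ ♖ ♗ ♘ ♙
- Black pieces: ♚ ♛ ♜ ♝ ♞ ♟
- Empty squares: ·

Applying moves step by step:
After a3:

♜ ♞ ♝ ♛ ♚ ♝ ♞ ♜
♟ ♟ ♟ ♟ ♟ ♟ ♟ ♟
· · · · · · · ·
· · · · · · · ·
· · · · · · · ·
♙ · · · · · · ·
· ♙ ♙ ♙ ♙ ♙ ♙ ♙
♖ ♘ ♗ ♕ ♔ ♗ ♘ ♖


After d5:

♜ ♞ ♝ ♛ ♚ ♝ ♞ ♜
♟ ♟ ♟ · ♟ ♟ ♟ ♟
· · · · · · · ·
· · · ♟ · · · ·
· · · · · · · ·
♙ · · · · · · ·
· ♙ ♙ ♙ ♙ ♙ ♙ ♙
♖ ♘ ♗ ♕ ♔ ♗ ♘ ♖


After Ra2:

♜ ♞ ♝ ♛ ♚ ♝ ♞ ♜
♟ ♟ ♟ · ♟ ♟ ♟ ♟
· · · · · · · ·
· · · ♟ · · · ·
· · · · · · · ·
♙ · · · · · · ·
♖ ♙ ♙ ♙ ♙ ♙ ♙ ♙
· ♘ ♗ ♕ ♔ ♗ ♘ ♖


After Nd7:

♜ · ♝ ♛ ♚ ♝ ♞ ♜
♟ ♟ ♟ ♞ ♟ ♟ ♟ ♟
· · · · · · · ·
· · · ♟ · · · ·
· · · · · · · ·
♙ · · · · · · ·
♖ ♙ ♙ ♙ ♙ ♙ ♙ ♙
· ♘ ♗ ♕ ♔ ♗ ♘ ♖


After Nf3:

♜ · ♝ ♛ ♚ ♝ ♞ ♜
♟ ♟ ♟ ♞ ♟ ♟ ♟ ♟
· · · · · · · ·
· · · ♟ · · · ·
· · · · · · · ·
♙ · · · · ♘ · ·
♖ ♙ ♙ ♙ ♙ ♙ ♙ ♙
· ♘ ♗ ♕ ♔ ♗ · ♖


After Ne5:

♜ · ♝ ♛ ♚ ♝ ♞ ♜
♟ ♟ ♟ · ♟ ♟ ♟ ♟
· · · · · · · ·
· · · ♟ ♞ · · ·
· · · · · · · ·
♙ · · · · ♘ · ·
♖ ♙ ♙ ♙ ♙ ♙ ♙ ♙
· ♘ ♗ ♕ ♔ ♗ · ♖


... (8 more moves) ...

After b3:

♜ · · ♛ ♚ ♝ ♞ ♜
· ♟ ♟ ♝ ♟ ♟ ♟ ·
· · · · · · · ♟
♟ · · ♟ · · · ·
♙ · · · · · · ♙
· ♙ · ♙ · · · ·
♖ · · ♙ ♙ ♙ ♙ ♘
· ♘ ♗ ♕ ♔ ♗ · ♖


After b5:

♜ · · ♛ ♚ ♝ ♞ ♜
· · ♟ ♝ ♟ ♟ ♟ ·
· · · · · · · ♟
♟ ♟ · ♟ · · · ·
♙ · · · · · · ♙
· ♙ · ♙ · · · ·
♖ · · ♙ ♙ ♙ ♙ ♘
· ♘ ♗ ♕ ♔ ♗ · ♖



  a b c d e f g h
  ─────────────────
8│♜ · · ♛ ♚ ♝ ♞ ♜│8
7│· · ♟ ♝ ♟ ♟ ♟ ·│7
6│· · · · · · · ♟│6
5│♟ ♟ · ♟ · · · ·│5
4│♙ · · · · · · ♙│4
3│· ♙ · ♙ · · · ·│3
2│♖ · · ♙ ♙ ♙ ♙ ♘│2
1│· ♘ ♗ ♕ ♔ ♗ · ♖│1
  ─────────────────
  a b c d e f g h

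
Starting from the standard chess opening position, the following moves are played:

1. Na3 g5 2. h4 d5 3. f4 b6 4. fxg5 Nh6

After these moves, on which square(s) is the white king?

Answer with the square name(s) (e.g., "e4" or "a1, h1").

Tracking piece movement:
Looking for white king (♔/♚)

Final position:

  a b c d e f g h
  ─────────────────
8│♜ ♞ ♝ ♛ ♚ ♝ · ♜│8
7│♟ · ♟ · ♟ ♟ · ♟│7
6│· ♟ · · · · · ♞│6
5│· · · ♟ · · ♙ ·│5
4│· · · · · · · ♙│4
3│♘ · · · · · · ·│3
2│♙ ♙ ♙ ♙ ♙ · ♙ ·│2
1│♖ · ♗ ♕ ♔ ♗ ♘ ♖│1
  ─────────────────
  a b c d e f g h


e1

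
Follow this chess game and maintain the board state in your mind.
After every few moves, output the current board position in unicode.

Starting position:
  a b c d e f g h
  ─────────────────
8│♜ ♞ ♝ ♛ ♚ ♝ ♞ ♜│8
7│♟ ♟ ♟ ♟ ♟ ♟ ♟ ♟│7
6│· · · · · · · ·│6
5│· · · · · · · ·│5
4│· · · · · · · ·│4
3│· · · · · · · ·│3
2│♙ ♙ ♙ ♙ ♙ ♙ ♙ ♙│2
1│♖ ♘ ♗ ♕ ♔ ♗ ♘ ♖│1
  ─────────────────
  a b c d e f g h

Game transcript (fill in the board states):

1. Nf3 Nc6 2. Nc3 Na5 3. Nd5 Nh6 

  a b c d e f g h
  ─────────────────
8│♜ · ♝ ♛ ♚ ♝ · ♜│8
7│♟ ♟ ♟ ♟ ♟ ♟ ♟ ♟│7
6│· · · · · · · ♞│6
5│♞ · · ♘ · · · ·│5
4│· · · · · · · ·│4
3│· · · · · ♘ · ·│3
2│♙ ♙ ♙ ♙ ♙ ♙ ♙ ♙│2
1│♖ · ♗ ♕ ♔ ♗ · ♖│1
  ─────────────────
  a b c d e f g h

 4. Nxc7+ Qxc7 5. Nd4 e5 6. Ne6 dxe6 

  a b c d e f g h
  ─────────────────
8│♜ · ♝ · ♚ ♝ · ♜│8
7│♟ ♟ ♛ · · ♟ ♟ ♟│7
6│· · · · ♟ · · ♞│6
5│♞ · · · ♟ · · ·│5
4│· · · · · · · ·│4
3│· · · · · · · ·│3
2│♙ ♙ ♙ ♙ ♙ ♙ ♙ ♙│2
1│♖ · ♗ ♕ ♔ ♗ · ♖│1
  ─────────────────
  a b c d e f g h

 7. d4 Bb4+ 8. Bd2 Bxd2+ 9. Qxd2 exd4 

  a b c d e f g h
  ─────────────────
8│♜ · ♝ · ♚ · · ♜│8
7│♟ ♟ ♛ · · ♟ ♟ ♟│7
6│· · · · ♟ · · ♞│6
5│♞ · · · · · · ·│5
4│· · · ♟ · · · ·│4
3│· · · · · · · ·│3
2│♙ ♙ ♙ ♕ ♙ ♙ ♙ ♙│2
1│♖ · · · ♔ ♗ · ♖│1
  ─────────────────
  a b c d e f g h

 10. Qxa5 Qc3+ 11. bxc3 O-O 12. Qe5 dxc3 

  a b c d e f g h
  ─────────────────
8│♜ · ♝ · · ♜ ♚ ·│8
7│♟ ♟ · · · ♟ ♟ ♟│7
6│· · · · ♟ · · ♞│6
5│· · · · ♕ · · ·│5
4│· · · · · · · ·│4
3│· · ♟ · · · · ·│3
2│♙ · ♙ · ♙ ♙ ♙ ♙│2
1│♖ · · · ♔ ♗ · ♖│1
  ─────────────────
  a b c d e f g h

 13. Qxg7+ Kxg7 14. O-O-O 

  a b c d e f g h
  ─────────────────
8│♜ · ♝ · · ♜ · ·│8
7│♟ ♟ · · · ♟ ♚ ♟│7
6│· · · · ♟ · · ♞│6
5│· · · · · · · ·│5
4│· · · · · · · ·│4
3│· · ♟ · · · · ·│3
2│♙ · ♙ · ♙ ♙ ♙ ♙│2
1│· · ♔ ♖ · ♗ · ♖│1
  ─────────────────
  a b c d e f g h


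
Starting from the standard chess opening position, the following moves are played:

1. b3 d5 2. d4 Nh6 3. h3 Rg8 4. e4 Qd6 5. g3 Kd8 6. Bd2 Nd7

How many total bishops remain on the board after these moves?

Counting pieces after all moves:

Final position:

  a b c d e f g h
  ─────────────────
8│♜ · ♝ ♚ · ♝ ♜ ·│8
7│♟ ♟ ♟ ♞ ♟ ♟ ♟ ♟│7
6│· · · ♛ · · · ♞│6
5│· · · ♟ · · · ·│5
4│· · · ♙ ♙ · · ·│4
3│· ♙ · · · · ♙ ♙│3
2│♙ · ♙ ♗ · ♙ · ·│2
1│♖ ♘ · ♕ ♔ ♗ ♘ ♖│1
  ─────────────────
  a b c d e f g h


4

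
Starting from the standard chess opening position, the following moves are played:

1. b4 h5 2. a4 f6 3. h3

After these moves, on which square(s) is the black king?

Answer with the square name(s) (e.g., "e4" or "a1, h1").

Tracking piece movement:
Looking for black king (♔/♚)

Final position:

  a b c d e f g h
  ─────────────────
8│♜ ♞ ♝ ♛ ♚ ♝ ♞ ♜│8
7│♟ ♟ ♟ ♟ ♟ · ♟ ·│7
6│· · · · · ♟ · ·│6
5│· · · · · · · ♟│5
4│♙ ♙ · · · · · ·│4
3│· · · · · · · ♙│3
2│· · ♙ ♙ ♙ ♙ ♙ ·│2
1│♖ ♘ ♗ ♕ ♔ ♗ ♘ ♖│1
  ─────────────────
  a b c d e f g h


e8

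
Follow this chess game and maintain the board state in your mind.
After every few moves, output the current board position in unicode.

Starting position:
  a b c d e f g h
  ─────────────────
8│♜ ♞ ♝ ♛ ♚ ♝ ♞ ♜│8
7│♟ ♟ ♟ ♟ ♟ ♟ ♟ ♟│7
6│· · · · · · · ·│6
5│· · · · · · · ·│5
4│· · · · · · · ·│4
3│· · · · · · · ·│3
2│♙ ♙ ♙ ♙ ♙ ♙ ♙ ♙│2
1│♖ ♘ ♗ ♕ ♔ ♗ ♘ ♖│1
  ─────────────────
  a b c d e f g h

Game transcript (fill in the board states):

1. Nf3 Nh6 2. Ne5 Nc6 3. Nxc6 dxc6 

  a b c d e f g h
  ─────────────────
8│♜ · ♝ ♛ ♚ ♝ · ♜│8
7│♟ ♟ ♟ · ♟ ♟ ♟ ♟│7
6│· · ♟ · · · · ♞│6
5│· · · · · · · ·│5
4│· · · · · · · ·│4
3│· · · · · · · ·│3
2│♙ ♙ ♙ ♙ ♙ ♙ ♙ ♙│2
1│♖ ♘ ♗ ♕ ♔ ♗ · ♖│1
  ─────────────────
  a b c d e f g h

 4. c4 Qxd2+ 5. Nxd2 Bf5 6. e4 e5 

  a b c d e f g h
  ─────────────────
8│♜ · · · ♚ ♝ · ♜│8
7│♟ ♟ ♟ · · ♟ ♟ ♟│7
6│· · ♟ · · · · ♞│6
5│· · · · ♟ ♝ · ·│5
4│· · ♙ · ♙ · · ·│4
3│· · · · · · · ·│3
2│♙ ♙ · ♘ · ♙ ♙ ♙│2
1│♖ · ♗ ♕ ♔ ♗ · ♖│1
  ─────────────────
  a b c d e f g h

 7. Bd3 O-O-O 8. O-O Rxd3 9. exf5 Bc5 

  a b c d e f g h
  ─────────────────
8│· · ♚ · · · · ♜│8
7│♟ ♟ ♟ · · ♟ ♟ ♟│7
6│· · ♟ · · · · ♞│6
5│· · ♝ · ♟ ♙ · ·│5
4│· · ♙ · · · · ·│4
3│· · · ♜ · · · ·│3
2│♙ ♙ · ♘ · ♙ ♙ ♙│2
1│♖ · ♗ ♕ · ♖ ♔ ·│1
  ─────────────────
  a b c d e f g h

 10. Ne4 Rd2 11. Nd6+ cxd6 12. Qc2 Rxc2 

  a b c d e f g h
  ─────────────────
8│· · ♚ · · · · ♜│8
7│♟ ♟ · · · ♟ ♟ ♟│7
6│· · ♟ ♟ · · · ♞│6
5│· · ♝ · ♟ ♙ · ·│5
4│· · ♙ · · · · ·│4
3│· · · · · · · ·│3
2│♙ ♙ ♜ · · ♙ ♙ ♙│2
1│♖ · ♗ · · ♖ ♔ ·│1
  ─────────────────
  a b c d e f g h

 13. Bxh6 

  a b c d e f g h
  ─────────────────
8│· · ♚ · · · · ♜│8
7│♟ ♟ · · · ♟ ♟ ♟│7
6│· · ♟ ♟ · · · ♗│6
5│· · ♝ · ♟ ♙ · ·│5
4│· · ♙ · · · · ·│4
3│· · · · · · · ·│3
2│♙ ♙ ♜ · · ♙ ♙ ♙│2
1│♖ · · · · ♖ ♔ ·│1
  ─────────────────
  a b c d e f g h


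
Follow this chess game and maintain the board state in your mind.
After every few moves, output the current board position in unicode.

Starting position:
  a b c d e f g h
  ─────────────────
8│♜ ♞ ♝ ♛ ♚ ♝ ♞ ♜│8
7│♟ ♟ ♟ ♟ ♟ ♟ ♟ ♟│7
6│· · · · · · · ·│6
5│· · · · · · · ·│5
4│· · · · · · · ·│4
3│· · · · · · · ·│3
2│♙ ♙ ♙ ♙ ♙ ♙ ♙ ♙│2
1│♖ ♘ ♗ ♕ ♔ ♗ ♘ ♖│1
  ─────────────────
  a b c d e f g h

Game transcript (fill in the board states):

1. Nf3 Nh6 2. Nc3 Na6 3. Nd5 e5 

  a b c d e f g h
  ─────────────────
8│♜ · ♝ ♛ ♚ ♝ · ♜│8
7│♟ ♟ ♟ ♟ · ♟ ♟ ♟│7
6│♞ · · · · · · ♞│6
5│· · · ♘ ♟ · · ·│5
4│· · · · · · · ·│4
3│· · · · · ♘ · ·│3
2│♙ ♙ ♙ ♙ ♙ ♙ ♙ ♙│2
1│♖ · ♗ ♕ ♔ ♗ · ♖│1
  ─────────────────
  a b c d e f g h

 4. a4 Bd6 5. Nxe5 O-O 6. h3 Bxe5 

  a b c d e f g h
  ─────────────────
8│♜ · ♝ ♛ · ♜ ♚ ·│8
7│♟ ♟ ♟ ♟ · ♟ ♟ ♟│7
6│♞ · · · · · · ♞│6
5│· · · ♘ ♝ · · ·│5
4│♙ · · · · · · ·│4
3│· · · · · · · ♙│3
2│· ♙ ♙ ♙ ♙ ♙ ♙ ·│2
1│♖ · ♗ ♕ ♔ ♗ · ♖│1
  ─────────────────
  a b c d e f g h

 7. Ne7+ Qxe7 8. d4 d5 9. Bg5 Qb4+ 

  a b c d e f g h
  ─────────────────
8│♜ · ♝ · · ♜ ♚ ·│8
7│♟ ♟ ♟ · · ♟ ♟ ♟│7
6│♞ · · · · · · ♞│6
5│· · · ♟ ♝ · ♗ ·│5
4│♙ ♛ · ♙ · · · ·│4
3│· · · · · · · ♙│3
2│· ♙ ♙ · ♙ ♙ ♙ ·│2
1│♖ · · ♕ ♔ ♗ · ♖│1
  ─────────────────
  a b c d e f g h

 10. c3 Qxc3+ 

  a b c d e f g h
  ─────────────────
8│♜ · ♝ · · ♜ ♚ ·│8
7│♟ ♟ ♟ · · ♟ ♟ ♟│7
6│♞ · · · · · · ♞│6
5│· · · ♟ ♝ · ♗ ·│5
4│♙ · · ♙ · · · ·│4
3│· · ♛ · · · · ♙│3
2│· ♙ · · ♙ ♙ ♙ ·│2
1│♖ · · ♕ ♔ ♗ · ♖│1
  ─────────────────
  a b c d e f g h


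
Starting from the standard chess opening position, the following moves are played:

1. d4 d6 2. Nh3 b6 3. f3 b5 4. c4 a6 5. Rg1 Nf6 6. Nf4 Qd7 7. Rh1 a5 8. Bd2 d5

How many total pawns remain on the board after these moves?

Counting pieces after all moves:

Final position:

  a b c d e f g h
  ─────────────────
8│♜ ♞ ♝ · ♚ ♝ · ♜│8
7│· · ♟ ♛ ♟ ♟ ♟ ♟│7
6│· · · · · ♞ · ·│6
5│♟ ♟ · ♟ · · · ·│5
4│· · ♙ ♙ · ♘ · ·│4
3│· · · · · ♙ · ·│3
2│♙ ♙ · ♗ ♙ · ♙ ♙│2
1│♖ ♘ · ♕ ♔ ♗ · ♖│1
  ─────────────────
  a b c d e f g h


16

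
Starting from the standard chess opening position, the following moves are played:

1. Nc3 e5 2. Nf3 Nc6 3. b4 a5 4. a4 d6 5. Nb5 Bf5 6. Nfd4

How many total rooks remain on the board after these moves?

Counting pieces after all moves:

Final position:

  a b c d e f g h
  ─────────────────
8│♜ · · ♛ ♚ ♝ ♞ ♜│8
7│· ♟ ♟ · · ♟ ♟ ♟│7
6│· · ♞ ♟ · · · ·│6
5│♟ ♘ · · ♟ ♝ · ·│5
4│♙ ♙ · ♘ · · · ·│4
3│· · · · · · · ·│3
2│· · ♙ ♙ ♙ ♙ ♙ ♙│2
1│♖ · ♗ ♕ ♔ ♗ · ♖│1
  ─────────────────
  a b c d e f g h


4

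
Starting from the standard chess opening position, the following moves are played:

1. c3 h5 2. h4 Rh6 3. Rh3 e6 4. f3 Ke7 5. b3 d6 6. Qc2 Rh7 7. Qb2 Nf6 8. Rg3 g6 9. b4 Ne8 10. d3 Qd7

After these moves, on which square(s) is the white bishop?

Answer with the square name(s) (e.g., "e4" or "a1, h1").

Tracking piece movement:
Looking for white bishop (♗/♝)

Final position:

  a b c d e f g h
  ─────────────────
8│♜ ♞ ♝ · ♞ ♝ · ·│8
7│♟ ♟ ♟ ♛ ♚ ♟ · ♜│7
6│· · · ♟ ♟ · ♟ ·│6
5│· · · · · · · ♟│5
4│· ♙ · · · · · ♙│4
3│· · ♙ ♙ · ♙ ♖ ·│3
2│♙ ♕ · · ♙ · ♙ ·│2
1│♖ ♘ ♗ · ♔ ♗ ♘ ·│1
  ─────────────────
  a b c d e f g h


c1, f1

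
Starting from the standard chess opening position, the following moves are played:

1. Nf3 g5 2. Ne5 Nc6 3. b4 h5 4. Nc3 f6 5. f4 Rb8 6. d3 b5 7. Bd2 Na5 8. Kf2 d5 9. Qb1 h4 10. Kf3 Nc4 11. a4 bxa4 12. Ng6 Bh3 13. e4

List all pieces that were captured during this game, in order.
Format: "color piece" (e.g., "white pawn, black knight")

Tracking captures:
  bxa4: captured white pawn

white pawn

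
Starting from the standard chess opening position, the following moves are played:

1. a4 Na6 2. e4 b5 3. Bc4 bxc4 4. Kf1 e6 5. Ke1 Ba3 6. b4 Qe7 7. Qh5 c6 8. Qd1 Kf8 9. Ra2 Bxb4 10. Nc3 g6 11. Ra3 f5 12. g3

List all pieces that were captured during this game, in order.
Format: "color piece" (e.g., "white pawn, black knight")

Tracking captures:
  bxc4: captured white bishop
  Bxb4: captured white pawn

white bishop, white pawn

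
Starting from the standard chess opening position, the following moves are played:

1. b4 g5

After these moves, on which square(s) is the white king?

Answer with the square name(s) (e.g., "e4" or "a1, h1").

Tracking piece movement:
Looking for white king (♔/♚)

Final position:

  a b c d e f g h
  ─────────────────
8│♜ ♞ ♝ ♛ ♚ ♝ ♞ ♜│8
7│♟ ♟ ♟ ♟ ♟ ♟ · ♟│7
6│· · · · · · · ·│6
5│· · · · · · ♟ ·│5
4│· ♙ · · · · · ·│4
3│· · · · · · · ·│3
2│♙ · ♙ ♙ ♙ ♙ ♙ ♙│2
1│♖ ♘ ♗ ♕ ♔ ♗ ♘ ♖│1
  ─────────────────
  a b c d e f g h


e1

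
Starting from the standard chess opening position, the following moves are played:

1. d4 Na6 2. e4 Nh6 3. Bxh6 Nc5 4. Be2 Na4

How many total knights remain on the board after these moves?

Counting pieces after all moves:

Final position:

  a b c d e f g h
  ─────────────────
8│♜ · ♝ ♛ ♚ ♝ · ♜│8
7│♟ ♟ ♟ ♟ ♟ ♟ ♟ ♟│7
6│· · · · · · · ♗│6
5│· · · · · · · ·│5
4│♞ · · ♙ ♙ · · ·│4
3│· · · · · · · ·│3
2│♙ ♙ ♙ · ♗ ♙ ♙ ♙│2
1│♖ ♘ · ♕ ♔ · ♘ ♖│1
  ─────────────────
  a b c d e f g h


3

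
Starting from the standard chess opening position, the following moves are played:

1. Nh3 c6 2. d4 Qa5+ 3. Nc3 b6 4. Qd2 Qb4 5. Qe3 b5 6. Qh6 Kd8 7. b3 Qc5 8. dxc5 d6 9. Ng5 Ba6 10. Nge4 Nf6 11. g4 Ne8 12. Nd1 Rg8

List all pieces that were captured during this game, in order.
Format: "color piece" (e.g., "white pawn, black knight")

Tracking captures:
  dxc5: captured black queen

black queen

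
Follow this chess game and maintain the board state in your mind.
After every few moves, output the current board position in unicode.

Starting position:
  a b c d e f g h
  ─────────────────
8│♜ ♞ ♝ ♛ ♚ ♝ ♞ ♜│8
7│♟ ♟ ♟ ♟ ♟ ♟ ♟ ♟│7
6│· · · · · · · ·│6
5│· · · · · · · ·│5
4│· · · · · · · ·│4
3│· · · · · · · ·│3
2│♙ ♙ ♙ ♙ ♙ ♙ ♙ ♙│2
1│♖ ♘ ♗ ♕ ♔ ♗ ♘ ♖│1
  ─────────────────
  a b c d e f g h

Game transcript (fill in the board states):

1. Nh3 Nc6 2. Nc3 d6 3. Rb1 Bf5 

  a b c d e f g h
  ─────────────────
8│♜ · · ♛ ♚ ♝ ♞ ♜│8
7│♟ ♟ ♟ · ♟ ♟ ♟ ♟│7
6│· · ♞ ♟ · · · ·│6
5│· · · · · ♝ · ·│5
4│· · · · · · · ·│4
3│· · ♘ · · · · ♘│3
2│♙ ♙ ♙ ♙ ♙ ♙ ♙ ♙│2
1│· ♖ ♗ ♕ ♔ ♗ · ♖│1
  ─────────────────
  a b c d e f g h

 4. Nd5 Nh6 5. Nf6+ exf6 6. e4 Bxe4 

  a b c d e f g h
  ─────────────────
8│♜ · · ♛ ♚ ♝ · ♜│8
7│♟ ♟ ♟ · · ♟ ♟ ♟│7
6│· · ♞ ♟ · ♟ · ♞│6
5│· · · · · · · ·│5
4│· · · · ♝ · · ·│4
3│· · · · · · · ♘│3
2│♙ ♙ ♙ ♙ · ♙ ♙ ♙│2
1│· ♖ ♗ ♕ ♔ ♗ · ♖│1
  ─────────────────
  a b c d e f g h

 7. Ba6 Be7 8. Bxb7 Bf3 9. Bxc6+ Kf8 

  a b c d e f g h
  ─────────────────
8│♜ · · ♛ · ♚ · ♜│8
7│♟ · ♟ · ♝ ♟ ♟ ♟│7
6│· · ♗ ♟ · ♟ · ♞│6
5│· · · · · · · ·│5
4│· · · · · · · ·│4
3│· · · · · ♝ · ♘│3
2│♙ ♙ ♙ ♙ · ♙ ♙ ♙│2
1│· ♖ ♗ ♕ ♔ · · ♖│1
  ─────────────────
  a b c d e f g h

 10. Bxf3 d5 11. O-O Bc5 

  a b c d e f g h
  ─────────────────
8│♜ · · ♛ · ♚ · ♜│8
7│♟ · ♟ · · ♟ ♟ ♟│7
6│· · · · · ♟ · ♞│6
5│· · ♝ ♟ · · · ·│5
4│· · · · · · · ·│4
3│· · · · · ♗ · ♘│3
2│♙ ♙ ♙ ♙ · ♙ ♙ ♙│2
1│· ♖ ♗ ♕ · ♖ ♔ ·│1
  ─────────────────
  a b c d e f g h


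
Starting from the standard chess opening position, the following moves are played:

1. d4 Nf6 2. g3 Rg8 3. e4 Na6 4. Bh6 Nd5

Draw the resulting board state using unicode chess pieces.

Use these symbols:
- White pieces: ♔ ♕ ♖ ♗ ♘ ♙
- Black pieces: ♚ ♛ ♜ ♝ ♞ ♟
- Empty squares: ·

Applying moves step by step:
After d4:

♜ ♞ ♝ ♛ ♚ ♝ ♞ ♜
♟ ♟ ♟ ♟ ♟ ♟ ♟ ♟
· · · · · · · ·
· · · · · · · ·
· · · ♙ · · · ·
· · · · · · · ·
♙ ♙ ♙ · ♙ ♙ ♙ ♙
♖ ♘ ♗ ♕ ♔ ♗ ♘ ♖


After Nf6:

♜ ♞ ♝ ♛ ♚ ♝ · ♜
♟ ♟ ♟ ♟ ♟ ♟ ♟ ♟
· · · · · ♞ · ·
· · · · · · · ·
· · · ♙ · · · ·
· · · · · · · ·
♙ ♙ ♙ · ♙ ♙ ♙ ♙
♖ ♘ ♗ ♕ ♔ ♗ ♘ ♖


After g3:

♜ ♞ ♝ ♛ ♚ ♝ · ♜
♟ ♟ ♟ ♟ ♟ ♟ ♟ ♟
· · · · · ♞ · ·
· · · · · · · ·
· · · ♙ · · · ·
· · · · · · ♙ ·
♙ ♙ ♙ · ♙ ♙ · ♙
♖ ♘ ♗ ♕ ♔ ♗ ♘ ♖


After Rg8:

♜ ♞ ♝ ♛ ♚ ♝ ♜ ·
♟ ♟ ♟ ♟ ♟ ♟ ♟ ♟
· · · · · ♞ · ·
· · · · · · · ·
· · · ♙ · · · ·
· · · · · · ♙ ·
♙ ♙ ♙ · ♙ ♙ · ♙
♖ ♘ ♗ ♕ ♔ ♗ ♘ ♖


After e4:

♜ ♞ ♝ ♛ ♚ ♝ ♜ ·
♟ ♟ ♟ ♟ ♟ ♟ ♟ ♟
· · · · · ♞ · ·
· · · · · · · ·
· · · ♙ ♙ · · ·
· · · · · · ♙ ·
♙ ♙ ♙ · · ♙ · ♙
♖ ♘ ♗ ♕ ♔ ♗ ♘ ♖


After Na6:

♜ · ♝ ♛ ♚ ♝ ♜ ·
♟ ♟ ♟ ♟ ♟ ♟ ♟ ♟
♞ · · · · ♞ · ·
· · · · · · · ·
· · · ♙ ♙ · · ·
· · · · · · ♙ ·
♙ ♙ ♙ · · ♙ · ♙
♖ ♘ ♗ ♕ ♔ ♗ ♘ ♖


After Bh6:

♜ · ♝ ♛ ♚ ♝ ♜ ·
♟ ♟ ♟ ♟ ♟ ♟ ♟ ♟
♞ · · · · ♞ · ♗
· · · · · · · ·
· · · ♙ ♙ · · ·
· · · · · · ♙ ·
♙ ♙ ♙ · · ♙ · ♙
♖ ♘ · ♕ ♔ ♗ ♘ ♖


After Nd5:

♜ · ♝ ♛ ♚ ♝ ♜ ·
♟ ♟ ♟ ♟ ♟ ♟ ♟ ♟
♞ · · · · · · ♗
· · · ♞ · · · ·
· · · ♙ ♙ · · ·
· · · · · · ♙ ·
♙ ♙ ♙ · · ♙ · ♙
♖ ♘ · ♕ ♔ ♗ ♘ ♖



  a b c d e f g h
  ─────────────────
8│♜ · ♝ ♛ ♚ ♝ ♜ ·│8
7│♟ ♟ ♟ ♟ ♟ ♟ ♟ ♟│7
6│♞ · · · · · · ♗│6
5│· · · ♞ · · · ·│5
4│· · · ♙ ♙ · · ·│4
3│· · · · · · ♙ ·│3
2│♙ ♙ ♙ · · ♙ · ♙│2
1│♖ ♘ · ♕ ♔ ♗ ♘ ♖│1
  ─────────────────
  a b c d e f g h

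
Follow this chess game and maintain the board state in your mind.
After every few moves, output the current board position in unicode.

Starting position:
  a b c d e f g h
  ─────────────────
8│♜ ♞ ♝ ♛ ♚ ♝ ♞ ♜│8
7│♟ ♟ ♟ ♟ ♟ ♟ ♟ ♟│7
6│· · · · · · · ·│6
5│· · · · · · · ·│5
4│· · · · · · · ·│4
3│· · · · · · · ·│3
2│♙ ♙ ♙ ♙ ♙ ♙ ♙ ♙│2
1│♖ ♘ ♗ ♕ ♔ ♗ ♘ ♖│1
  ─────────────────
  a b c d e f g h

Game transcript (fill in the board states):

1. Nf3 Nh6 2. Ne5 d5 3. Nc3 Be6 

  a b c d e f g h
  ─────────────────
8│♜ ♞ · ♛ ♚ ♝ · ♜│8
7│♟ ♟ ♟ · ♟ ♟ ♟ ♟│7
6│· · · · ♝ · · ♞│6
5│· · · ♟ ♘ · · ·│5
4│· · · · · · · ·│4
3│· · ♘ · · · · ·│3
2│♙ ♙ ♙ ♙ ♙ ♙ ♙ ♙│2
1│♖ · ♗ ♕ ♔ ♗ · ♖│1
  ─────────────────
  a b c d e f g h

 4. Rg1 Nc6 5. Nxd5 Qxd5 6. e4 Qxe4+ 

  a b c d e f g h
  ─────────────────
8│♜ · · · ♚ ♝ · ♜│8
7│♟ ♟ ♟ · ♟ ♟ ♟ ♟│7
6│· · ♞ · ♝ · · ♞│6
5│· · · · ♘ · · ·│5
4│· · · · ♛ · · ·│4
3│· · · · · · · ·│3
2│♙ ♙ ♙ ♙ · ♙ ♙ ♙│2
1│♖ · ♗ ♕ ♔ ♗ ♖ ·│1
  ─────────────────
  a b c d e f g h

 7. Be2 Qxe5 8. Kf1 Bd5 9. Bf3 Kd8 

  a b c d e f g h
  ─────────────────
8│♜ · · ♚ · ♝ · ♜│8
7│♟ ♟ ♟ · ♟ ♟ ♟ ♟│7
6│· · ♞ · · · · ♞│6
5│· · · ♝ ♛ · · ·│5
4│· · · · · · · ·│4
3│· · · · · ♗ · ·│3
2│♙ ♙ ♙ ♙ · ♙ ♙ ♙│2
1│♖ · ♗ ♕ · ♔ ♖ ·│1
  ─────────────────
  a b c d e f g h

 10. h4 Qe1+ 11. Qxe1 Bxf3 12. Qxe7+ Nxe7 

  a b c d e f g h
  ─────────────────
8│♜ · · ♚ · ♝ · ♜│8
7│♟ ♟ ♟ · ♞ ♟ ♟ ♟│7
6│· · · · · · · ♞│6
5│· · · · · · · ·│5
4│· · · · · · · ♙│4
3│· · · · · ♝ · ·│3
2│♙ ♙ ♙ ♙ · ♙ ♙ ·│2
1│♖ · ♗ · · ♔ ♖ ·│1
  ─────────────────
  a b c d e f g h

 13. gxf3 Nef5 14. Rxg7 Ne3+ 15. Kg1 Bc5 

  a b c d e f g h
  ─────────────────
8│♜ · · ♚ · · · ♜│8
7│♟ ♟ ♟ · · ♟ ♖ ♟│7
6│· · · · · · · ♞│6
5│· · ♝ · · · · ·│5
4│· · · · · · · ♙│4
3│· · · · ♞ ♙ · ·│3
2│♙ ♙ ♙ ♙ · ♙ · ·│2
1│♖ · ♗ · · · ♔ ·│1
  ─────────────────
  a b c d e f g h

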